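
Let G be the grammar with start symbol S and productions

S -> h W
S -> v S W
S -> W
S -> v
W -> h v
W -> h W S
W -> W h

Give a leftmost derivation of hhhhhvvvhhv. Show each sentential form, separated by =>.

S => hW   [S -> h W]
hW => hhWS   [W -> h W S]
hhWS => hhWhS   [W -> W h]
hhWhS => hhWhhS   [W -> W h]
hhWhhS => hhhWShhS   [W -> h W S]
hhhWShhS => hhhhWSShhS   [W -> h W S]
hhhhWSShhS => hhhhhvSShhS   [W -> h v]
hhhhhvSShhS => hhhhhvvShhS   [S -> v]
hhhhhvvShhS => hhhhhvvvhhS   [S -> v]
hhhhhvvvhhS => hhhhhvvvhhv   [S -> v]

S => hW => hhWS => hhWhS => hhWhhS => hhhWShhS => hhhhWSShhS => hhhhhvSShhS => hhhhhvvShhS => hhhhhvvvhhS => hhhhhvvvhhv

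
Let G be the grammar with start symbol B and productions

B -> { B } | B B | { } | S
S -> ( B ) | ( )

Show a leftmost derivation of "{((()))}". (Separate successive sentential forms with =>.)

B => {B}   [B -> { B }]
{B} => {S}   [B -> S]
{S} => {(B)}   [S -> ( B )]
{(B)} => {(S)}   [B -> S]
{(S)} => {((B))}   [S -> ( B )]
{((B))} => {((S))}   [B -> S]
{((S))} => {((()))}   [S -> ( )]

B=>{B}=>{S}=>{(B)}=>{(S)}=>{((B))}=>{((S))}=>{((()))}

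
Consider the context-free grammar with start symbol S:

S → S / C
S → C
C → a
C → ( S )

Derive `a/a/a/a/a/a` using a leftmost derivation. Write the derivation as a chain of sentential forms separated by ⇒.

S ⇒ S/C   [S → S / C]
S/C ⇒ S/C/C   [S → S / C]
S/C/C ⇒ S/C/C/C   [S → S / C]
S/C/C/C ⇒ S/C/C/C/C   [S → S / C]
S/C/C/C/C ⇒ S/C/C/C/C/C   [S → S / C]
S/C/C/C/C/C ⇒ C/C/C/C/C/C   [S → C]
C/C/C/C/C/C ⇒ a/C/C/C/C/C   [C → a]
a/C/C/C/C/C ⇒ a/a/C/C/C/C   [C → a]
a/a/C/C/C/C ⇒ a/a/a/C/C/C   [C → a]
a/a/a/C/C/C ⇒ a/a/a/a/C/C   [C → a]
a/a/a/a/C/C ⇒ a/a/a/a/a/C   [C → a]
a/a/a/a/a/C ⇒ a/a/a/a/a/a   [C → a]

S ⇒ S/C ⇒ S/C/C ⇒ S/C/C/C ⇒ S/C/C/C/C ⇒ S/C/C/C/C/C ⇒ C/C/C/C/C/C ⇒ a/C/C/C/C/C ⇒ a/a/C/C/C/C ⇒ a/a/a/C/C/C ⇒ a/a/a/a/C/C ⇒ a/a/a/a/a/C ⇒ a/a/a/a/a/a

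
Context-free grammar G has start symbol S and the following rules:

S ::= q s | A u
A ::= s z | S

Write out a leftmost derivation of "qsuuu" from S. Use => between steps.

S => Au   [S ::= A u]
Au => Su   [A ::= S]
Su => Auu   [S ::= A u]
Auu => Suu   [A ::= S]
Suu => Auuu   [S ::= A u]
Auuu => Suuu   [A ::= S]
Suuu => qsuuu   [S ::= q s]

S => Au => Su => Auu => Suu => Auuu => Suuu => qsuuu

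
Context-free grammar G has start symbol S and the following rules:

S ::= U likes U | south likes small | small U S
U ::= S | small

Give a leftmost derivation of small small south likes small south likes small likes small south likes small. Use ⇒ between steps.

S ⇒ small U S   [S ::= small U S]
small U S ⇒ small S S   [U ::= S]
small S S ⇒ small U likes U S   [S ::= U likes U]
small U likes U S ⇒ small S likes U S   [U ::= S]
small S likes U S ⇒ small small U S likes U S   [S ::= small U S]
small small U S likes U S ⇒ small small S S likes U S   [U ::= S]
small small S S likes U S ⇒ small small south likes small S likes U S   [S ::= south likes small]
small small south likes small S likes U S ⇒ small small south likes small south likes small likes U S   [S ::= south likes small]
small small south likes small south likes small likes U S ⇒ small small south likes small south likes small likes small S   [U ::= small]
small small south likes small south likes small likes small S ⇒ small small south likes small south likes small likes small south likes small   [S ::= south likes small]

S ⇒ small U S ⇒ small S S ⇒ small U likes U S ⇒ small S likes U S ⇒ small small U S likes U S ⇒ small small S S likes U S ⇒ small small south likes small S likes U S ⇒ small small south likes small south likes small likes U S ⇒ small small south likes small south likes small likes small S ⇒ small small south likes small south likes small likes small south likes small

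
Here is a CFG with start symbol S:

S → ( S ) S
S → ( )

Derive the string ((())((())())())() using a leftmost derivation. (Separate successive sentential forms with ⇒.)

S ⇒ (S)S   [S → ( S ) S]
(S)S ⇒ ((S)S)S   [S → ( S ) S]
((S)S)S ⇒ ((())S)S   [S → ( )]
((())S)S ⇒ ((())(S)S)S   [S → ( S ) S]
((())(S)S)S ⇒ ((())((S)S)S)S   [S → ( S ) S]
((())((S)S)S)S ⇒ ((())((())S)S)S   [S → ( )]
((())((())S)S)S ⇒ ((())((())())S)S   [S → ( )]
((())((())())S)S ⇒ ((())((())())())S   [S → ( )]
((())((())())())S ⇒ ((())((())())())()   [S → ( )]

S ⇒ (S)S ⇒ ((S)S)S ⇒ ((())S)S ⇒ ((())(S)S)S ⇒ ((())((S)S)S)S ⇒ ((())((())S)S)S ⇒ ((())((())())S)S ⇒ ((())((())())())S ⇒ ((())((())())())()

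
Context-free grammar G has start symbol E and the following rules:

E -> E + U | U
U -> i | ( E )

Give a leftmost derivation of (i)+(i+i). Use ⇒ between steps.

E⇒E+U⇒U+U⇒(E)+U⇒(U)+U⇒(i)+U⇒(i)+(E)⇒(i)+(E+U)⇒(i)+(U+U)⇒(i)+(i+U)⇒(i)+(i+i)

E ⇒ E+U   [E -> E + U]
E+U ⇒ U+U   [E -> U]
U+U ⇒ (E)+U   [U -> ( E )]
(E)+U ⇒ (U)+U   [E -> U]
(U)+U ⇒ (i)+U   [U -> i]
(i)+U ⇒ (i)+(E)   [U -> ( E )]
(i)+(E) ⇒ (i)+(E+U)   [E -> E + U]
(i)+(E+U) ⇒ (i)+(U+U)   [E -> U]
(i)+(U+U) ⇒ (i)+(i+U)   [U -> i]
(i)+(i+U) ⇒ (i)+(i+i)   [U -> i]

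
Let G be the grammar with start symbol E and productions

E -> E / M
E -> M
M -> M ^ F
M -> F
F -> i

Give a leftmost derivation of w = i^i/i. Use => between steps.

E => E/M => M/M => M^F/M => F^F/M => i^F/M => i^i/M => i^i/F => i^i/i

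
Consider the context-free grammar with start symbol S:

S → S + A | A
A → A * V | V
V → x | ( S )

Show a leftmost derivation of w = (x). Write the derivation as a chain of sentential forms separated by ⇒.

S ⇒ A   [S → A]
A ⇒ V   [A → V]
V ⇒ (S)   [V → ( S )]
(S) ⇒ (A)   [S → A]
(A) ⇒ (V)   [A → V]
(V) ⇒ (x)   [V → x]

S ⇒ A ⇒ V ⇒ (S) ⇒ (A) ⇒ (V) ⇒ (x)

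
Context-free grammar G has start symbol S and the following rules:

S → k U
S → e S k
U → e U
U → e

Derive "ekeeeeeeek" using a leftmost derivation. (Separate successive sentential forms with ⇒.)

S ⇒ eSk ⇒ ekUk ⇒ ekeUk ⇒ ekeeUk ⇒ ekeeeUk ⇒ ekeeeeUk ⇒ ekeeeeeUk ⇒ ekeeeeeeUk ⇒ ekeeeeeeek

S ⇒ eSk   [S → e S k]
eSk ⇒ ekUk   [S → k U]
ekUk ⇒ ekeUk   [U → e U]
ekeUk ⇒ ekeeUk   [U → e U]
ekeeUk ⇒ ekeeeUk   [U → e U]
ekeeeUk ⇒ ekeeeeUk   [U → e U]
ekeeeeUk ⇒ ekeeeeeUk   [U → e U]
ekeeeeeUk ⇒ ekeeeeeeUk   [U → e U]
ekeeeeeeUk ⇒ ekeeeeeeek   [U → e]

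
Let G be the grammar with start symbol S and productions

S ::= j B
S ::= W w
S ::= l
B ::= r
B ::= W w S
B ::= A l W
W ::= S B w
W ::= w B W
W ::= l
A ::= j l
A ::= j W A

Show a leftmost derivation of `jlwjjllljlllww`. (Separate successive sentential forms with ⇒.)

S ⇒ jB ⇒ jWwS ⇒ jlwS ⇒ jlwWw ⇒ jlwSBww ⇒ jlwjBBww ⇒ jlwjAlWBww ⇒ jlwjjllWBww ⇒ jlwjjlllBww ⇒ jlwjjlllAlWww ⇒ jlwjjllljllWww ⇒ jlwjjllljlllww

S ⇒ jB   [S ::= j B]
jB ⇒ jWwS   [B ::= W w S]
jWwS ⇒ jlwS   [W ::= l]
jlwS ⇒ jlwWw   [S ::= W w]
jlwWw ⇒ jlwSBww   [W ::= S B w]
jlwSBww ⇒ jlwjBBww   [S ::= j B]
jlwjBBww ⇒ jlwjAlWBww   [B ::= A l W]
jlwjAlWBww ⇒ jlwjjllWBww   [A ::= j l]
jlwjjllWBww ⇒ jlwjjlllBww   [W ::= l]
jlwjjlllBww ⇒ jlwjjlllAlWww   [B ::= A l W]
jlwjjlllAlWww ⇒ jlwjjllljllWww   [A ::= j l]
jlwjjllljllWww ⇒ jlwjjllljlllww   [W ::= l]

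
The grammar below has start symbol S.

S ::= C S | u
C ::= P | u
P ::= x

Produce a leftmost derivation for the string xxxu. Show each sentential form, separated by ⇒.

S⇒CS⇒PS⇒xS⇒xCS⇒xPS⇒xxS⇒xxCS⇒xxPS⇒xxxS⇒xxxu

S ⇒ CS   [S ::= C S]
CS ⇒ PS   [C ::= P]
PS ⇒ xS   [P ::= x]
xS ⇒ xCS   [S ::= C S]
xCS ⇒ xPS   [C ::= P]
xPS ⇒ xxS   [P ::= x]
xxS ⇒ xxCS   [S ::= C S]
xxCS ⇒ xxPS   [C ::= P]
xxPS ⇒ xxxS   [P ::= x]
xxxS ⇒ xxxu   [S ::= u]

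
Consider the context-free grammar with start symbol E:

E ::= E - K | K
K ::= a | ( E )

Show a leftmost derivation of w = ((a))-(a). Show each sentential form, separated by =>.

E=>E-K=>K-K=>(E)-K=>(K)-K=>((E))-K=>((K))-K=>((a))-K=>((a))-(E)=>((a))-(K)=>((a))-(a)

E => E-K   [E ::= E - K]
E-K => K-K   [E ::= K]
K-K => (E)-K   [K ::= ( E )]
(E)-K => (K)-K   [E ::= K]
(K)-K => ((E))-K   [K ::= ( E )]
((E))-K => ((K))-K   [E ::= K]
((K))-K => ((a))-K   [K ::= a]
((a))-K => ((a))-(E)   [K ::= ( E )]
((a))-(E) => ((a))-(K)   [E ::= K]
((a))-(K) => ((a))-(a)   [K ::= a]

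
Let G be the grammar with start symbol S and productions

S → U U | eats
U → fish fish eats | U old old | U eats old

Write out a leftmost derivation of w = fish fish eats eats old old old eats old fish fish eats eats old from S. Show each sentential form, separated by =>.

S => U U => U eats old U => U old old eats old U => U eats old old old eats old U => fish fish eats eats old old old eats old U => fish fish eats eats old old old eats old U eats old => fish fish eats eats old old old eats old fish fish eats eats old

S => U U   [S → U U]
U U => U eats old U   [U → U eats old]
U eats old U => U old old eats old U   [U → U old old]
U old old eats old U => U eats old old old eats old U   [U → U eats old]
U eats old old old eats old U => fish fish eats eats old old old eats old U   [U → fish fish eats]
fish fish eats eats old old old eats old U => fish fish eats eats old old old eats old U eats old   [U → U eats old]
fish fish eats eats old old old eats old U eats old => fish fish eats eats old old old eats old fish fish eats eats old   [U → fish fish eats]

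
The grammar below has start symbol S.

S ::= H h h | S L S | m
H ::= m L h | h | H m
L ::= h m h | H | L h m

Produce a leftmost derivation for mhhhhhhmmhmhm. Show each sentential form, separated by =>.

S => SLS => HhhLS => mLhhhLS => mHhhhLS => mhhhhLS => mhhhhLhmS => mhhhhHhmS => mhhhhhhmS => mhhhhhhmSLS => mhhhhhhmmLS => mhhhhhhmmhmhS => mhhhhhhmmhmhm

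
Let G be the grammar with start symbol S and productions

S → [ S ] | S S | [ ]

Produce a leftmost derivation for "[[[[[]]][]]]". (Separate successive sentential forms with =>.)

S => [S] => [[S]] => [[SS]] => [[[S]S]] => [[[[S]]S]] => [[[[[]]]S]] => [[[[[]]][]]]

S => [S]   [S → [ S ]]
[S] => [[S]]   [S → [ S ]]
[[S]] => [[SS]]   [S → S S]
[[SS]] => [[[S]S]]   [S → [ S ]]
[[[S]S]] => [[[[S]]S]]   [S → [ S ]]
[[[[S]]S]] => [[[[[]]]S]]   [S → [ ]]
[[[[[]]]S]] => [[[[[]]][]]]   [S → [ ]]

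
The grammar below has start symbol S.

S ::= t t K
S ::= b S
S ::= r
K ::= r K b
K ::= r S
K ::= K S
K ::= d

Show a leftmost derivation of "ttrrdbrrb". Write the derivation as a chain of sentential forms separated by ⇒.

S ⇒ ttK ⇒ ttrKb ⇒ ttrKSb ⇒ ttrKSSb ⇒ ttrrKbSSb ⇒ ttrrdbSSb ⇒ ttrrdbrSb ⇒ ttrrdbrrb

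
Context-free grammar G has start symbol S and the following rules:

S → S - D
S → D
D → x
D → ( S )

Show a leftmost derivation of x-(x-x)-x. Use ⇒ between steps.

S ⇒ S-D   [S → S - D]
S-D ⇒ S-D-D   [S → S - D]
S-D-D ⇒ D-D-D   [S → D]
D-D-D ⇒ x-D-D   [D → x]
x-D-D ⇒ x-(S)-D   [D → ( S )]
x-(S)-D ⇒ x-(S-D)-D   [S → S - D]
x-(S-D)-D ⇒ x-(D-D)-D   [S → D]
x-(D-D)-D ⇒ x-(x-D)-D   [D → x]
x-(x-D)-D ⇒ x-(x-x)-D   [D → x]
x-(x-x)-D ⇒ x-(x-x)-x   [D → x]

S ⇒ S-D ⇒ S-D-D ⇒ D-D-D ⇒ x-D-D ⇒ x-(S)-D ⇒ x-(S-D)-D ⇒ x-(D-D)-D ⇒ x-(x-D)-D ⇒ x-(x-x)-D ⇒ x-(x-x)-x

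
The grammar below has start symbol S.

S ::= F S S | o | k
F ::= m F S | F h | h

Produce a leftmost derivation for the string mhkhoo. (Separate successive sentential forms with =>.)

S => FSS   [S ::= F S S]
FSS => FhSS   [F ::= F h]
FhSS => mFShSS   [F ::= m F S]
mFShSS => mhShSS   [F ::= h]
mhShSS => mhkhSS   [S ::= k]
mhkhSS => mhkhoS   [S ::= o]
mhkhoS => mhkhoo   [S ::= o]

S => FSS => FhSS => mFShSS => mhShSS => mhkhSS => mhkhoS => mhkhoo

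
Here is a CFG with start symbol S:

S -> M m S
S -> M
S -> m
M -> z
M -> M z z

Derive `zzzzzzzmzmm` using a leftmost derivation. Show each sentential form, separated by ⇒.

S ⇒ MmS ⇒ MzzmS ⇒ MzzzzmS ⇒ MzzzzzzmS ⇒ zzzzzzzmS ⇒ zzzzzzzmMmS ⇒ zzzzzzzmzmS ⇒ zzzzzzzmzmm

S ⇒ MmS   [S -> M m S]
MmS ⇒ MzzmS   [M -> M z z]
MzzmS ⇒ MzzzzmS   [M -> M z z]
MzzzzmS ⇒ MzzzzzzmS   [M -> M z z]
MzzzzzzmS ⇒ zzzzzzzmS   [M -> z]
zzzzzzzmS ⇒ zzzzzzzmMmS   [S -> M m S]
zzzzzzzmMmS ⇒ zzzzzzzmzmS   [M -> z]
zzzzzzzmzmS ⇒ zzzzzzzmzmm   [S -> m]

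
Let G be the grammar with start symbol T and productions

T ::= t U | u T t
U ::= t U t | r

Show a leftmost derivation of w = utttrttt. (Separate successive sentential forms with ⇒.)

T⇒uTt⇒utUt⇒uttUtt⇒utttUttt⇒utttrttt

T ⇒ uTt   [T ::= u T t]
uTt ⇒ utUt   [T ::= t U]
utUt ⇒ uttUtt   [U ::= t U t]
uttUtt ⇒ utttUttt   [U ::= t U t]
utttUttt ⇒ utttrttt   [U ::= r]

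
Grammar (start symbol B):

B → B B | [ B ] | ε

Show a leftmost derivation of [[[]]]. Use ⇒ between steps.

B ⇒ BB ⇒ BBB ⇒ BBBB ⇒ [B]BBB ⇒ [[B]]BBB ⇒ [[BB]]BBB ⇒ [[[B]B]]BBB ⇒ [[[]B]]BBB ⇒ [[[]]]BBB ⇒ [[[]]]BB ⇒ [[[]]]B ⇒ [[[]]]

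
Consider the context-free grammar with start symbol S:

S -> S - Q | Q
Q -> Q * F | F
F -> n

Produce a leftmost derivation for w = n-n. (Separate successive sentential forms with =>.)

S => S-Q   [S -> S - Q]
S-Q => Q-Q   [S -> Q]
Q-Q => F-Q   [Q -> F]
F-Q => n-Q   [F -> n]
n-Q => n-F   [Q -> F]
n-F => n-n   [F -> n]

S => S-Q => Q-Q => F-Q => n-Q => n-F => n-n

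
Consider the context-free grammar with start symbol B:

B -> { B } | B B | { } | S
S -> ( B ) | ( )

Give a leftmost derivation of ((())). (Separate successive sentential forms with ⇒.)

B ⇒ S   [B -> S]
S ⇒ (B)   [S -> ( B )]
(B) ⇒ (S)   [B -> S]
(S) ⇒ ((B))   [S -> ( B )]
((B)) ⇒ ((S))   [B -> S]
((S)) ⇒ ((()))   [S -> ( )]

B ⇒ S ⇒ (B) ⇒ (S) ⇒ ((B)) ⇒ ((S)) ⇒ ((()))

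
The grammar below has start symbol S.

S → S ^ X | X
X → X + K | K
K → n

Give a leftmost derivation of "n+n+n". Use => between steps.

S=>X=>X+K=>X+K+K=>K+K+K=>n+K+K=>n+n+K=>n+n+n

S => X   [S → X]
X => X+K   [X → X + K]
X+K => X+K+K   [X → X + K]
X+K+K => K+K+K   [X → K]
K+K+K => n+K+K   [K → n]
n+K+K => n+n+K   [K → n]
n+n+K => n+n+n   [K → n]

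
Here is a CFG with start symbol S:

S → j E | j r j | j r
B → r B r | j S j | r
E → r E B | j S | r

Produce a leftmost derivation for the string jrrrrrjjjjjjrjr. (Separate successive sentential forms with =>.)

S => jE => jrEB => jrrEBB => jrrrBB => jrrrrB => jrrrrrBr => jrrrrrjSjr => jrrrrrjjEjr => jrrrrrjjjSjr => jrrrrrjjjjEjr => jrrrrrjjjjjSjr => jrrrrrjjjjjjrjr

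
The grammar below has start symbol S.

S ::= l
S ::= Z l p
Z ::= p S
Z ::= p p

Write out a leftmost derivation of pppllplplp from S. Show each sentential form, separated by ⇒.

S ⇒ Zlp   [S ::= Z l p]
Zlp ⇒ pSlp   [Z ::= p S]
pSlp ⇒ pZlplp   [S ::= Z l p]
pZlplp ⇒ ppSlplp   [Z ::= p S]
ppSlplp ⇒ ppZlplplp   [S ::= Z l p]
ppZlplplp ⇒ pppSlplplp   [Z ::= p S]
pppSlplplp ⇒ pppllplplp   [S ::= l]

S ⇒ Zlp ⇒ pSlp ⇒ pZlplp ⇒ ppSlplp ⇒ ppZlplplp ⇒ pppSlplplp ⇒ pppllplplp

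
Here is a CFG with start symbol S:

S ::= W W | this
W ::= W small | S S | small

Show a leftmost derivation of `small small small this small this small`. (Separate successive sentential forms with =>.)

S => W W => S S W => W W S W => S S W S W => W W S W S W => W small W S W S W => small small W S W S W => small small small S W S W => small small small this W S W => small small small this small S W => small small small this small this W => small small small this small this small

S => W W   [S ::= W W]
W W => S S W   [W ::= S S]
S S W => W W S W   [S ::= W W]
W W S W => S S W S W   [W ::= S S]
S S W S W => W W S W S W   [S ::= W W]
W W S W S W => W small W S W S W   [W ::= W small]
W small W S W S W => small small W S W S W   [W ::= small]
small small W S W S W => small small small S W S W   [W ::= small]
small small small S W S W => small small small this W S W   [S ::= this]
small small small this W S W => small small small this small S W   [W ::= small]
small small small this small S W => small small small this small this W   [S ::= this]
small small small this small this W => small small small this small this small   [W ::= small]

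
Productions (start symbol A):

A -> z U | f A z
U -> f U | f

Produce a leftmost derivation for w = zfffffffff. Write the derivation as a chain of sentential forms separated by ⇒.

A⇒zU⇒zfU⇒zffU⇒zfffU⇒zffffU⇒zfffffU⇒zffffffU⇒zfffffffU⇒zffffffffU⇒zfffffffff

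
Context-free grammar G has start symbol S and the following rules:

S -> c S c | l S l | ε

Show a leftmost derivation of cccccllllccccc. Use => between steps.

S => cSc   [S -> c S c]
cSc => ccScc   [S -> c S c]
ccScc => cccSccc   [S -> c S c]
cccSccc => ccccScccc   [S -> c S c]
ccccScccc => cccccSccccc   [S -> c S c]
cccccSccccc => ccccclSlccccc   [S -> l S l]
ccccclSlccccc => cccccllSllccccc   [S -> l S l]
cccccllSllccccc => cccccllllccccc   [S -> ε]

S=>cSc=>ccScc=>cccSccc=>ccccScccc=>cccccSccccc=>ccccclSlccccc=>cccccllSllccccc=>cccccllllccccc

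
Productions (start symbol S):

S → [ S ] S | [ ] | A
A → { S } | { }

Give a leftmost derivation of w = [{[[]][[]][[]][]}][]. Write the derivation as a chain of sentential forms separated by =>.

S => [S]S   [S → [ S ] S]
[S]S => [A]S   [S → A]
[A]S => [{S}]S   [A → { S }]
[{S}]S => [{[S]S}]S   [S → [ S ] S]
[{[S]S}]S => [{[[]]S}]S   [S → [ ]]
[{[[]]S}]S => [{[[]][S]S}]S   [S → [ S ] S]
[{[[]][S]S}]S => [{[[]][[]]S}]S   [S → [ ]]
[{[[]][[]]S}]S => [{[[]][[]][S]S}]S   [S → [ S ] S]
[{[[]][[]][S]S}]S => [{[[]][[]][[]]S}]S   [S → [ ]]
[{[[]][[]][[]]S}]S => [{[[]][[]][[]][]}]S   [S → [ ]]
[{[[]][[]][[]][]}]S => [{[[]][[]][[]][]}][]   [S → [ ]]

S => [S]S => [A]S => [{S}]S => [{[S]S}]S => [{[[]]S}]S => [{[[]][S]S}]S => [{[[]][[]]S}]S => [{[[]][[]][S]S}]S => [{[[]][[]][[]]S}]S => [{[[]][[]][[]][]}]S => [{[[]][[]][[]][]}][]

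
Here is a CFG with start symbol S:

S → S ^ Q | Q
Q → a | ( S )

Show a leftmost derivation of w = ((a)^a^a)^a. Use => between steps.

S=>S^Q=>Q^Q=>(S)^Q=>(S^Q)^Q=>(S^Q^Q)^Q=>(Q^Q^Q)^Q=>((S)^Q^Q)^Q=>((Q)^Q^Q)^Q=>((a)^Q^Q)^Q=>((a)^a^Q)^Q=>((a)^a^a)^Q=>((a)^a^a)^a

S => S^Q   [S → S ^ Q]
S^Q => Q^Q   [S → Q]
Q^Q => (S)^Q   [Q → ( S )]
(S)^Q => (S^Q)^Q   [S → S ^ Q]
(S^Q)^Q => (S^Q^Q)^Q   [S → S ^ Q]
(S^Q^Q)^Q => (Q^Q^Q)^Q   [S → Q]
(Q^Q^Q)^Q => ((S)^Q^Q)^Q   [Q → ( S )]
((S)^Q^Q)^Q => ((Q)^Q^Q)^Q   [S → Q]
((Q)^Q^Q)^Q => ((a)^Q^Q)^Q   [Q → a]
((a)^Q^Q)^Q => ((a)^a^Q)^Q   [Q → a]
((a)^a^Q)^Q => ((a)^a^a)^Q   [Q → a]
((a)^a^a)^Q => ((a)^a^a)^a   [Q → a]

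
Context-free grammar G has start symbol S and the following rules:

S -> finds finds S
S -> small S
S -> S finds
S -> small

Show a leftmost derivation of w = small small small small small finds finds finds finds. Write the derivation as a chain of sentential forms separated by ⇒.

S ⇒ S finds   [S -> S finds]
S finds ⇒ S finds finds   [S -> S finds]
S finds finds ⇒ small S finds finds   [S -> small S]
small S finds finds ⇒ small small S finds finds   [S -> small S]
small small S finds finds ⇒ small small S finds finds finds   [S -> S finds]
small small S finds finds finds ⇒ small small small S finds finds finds   [S -> small S]
small small small S finds finds finds ⇒ small small small S finds finds finds finds   [S -> S finds]
small small small S finds finds finds finds ⇒ small small small small S finds finds finds finds   [S -> small S]
small small small small S finds finds finds finds ⇒ small small small small small finds finds finds finds   [S -> small]

S ⇒ S finds ⇒ S finds finds ⇒ small S finds finds ⇒ small small S finds finds ⇒ small small S finds finds finds ⇒ small small small S finds finds finds ⇒ small small small S finds finds finds finds ⇒ small small small small S finds finds finds finds ⇒ small small small small small finds finds finds finds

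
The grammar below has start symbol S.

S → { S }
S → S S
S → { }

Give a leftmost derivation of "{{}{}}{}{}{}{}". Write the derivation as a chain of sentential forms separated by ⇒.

S ⇒ SS   [S → S S]
SS ⇒ SSS   [S → S S]
SSS ⇒ SSSS   [S → S S]
SSSS ⇒ SSSSS   [S → S S]
SSSSS ⇒ {S}SSSS   [S → { S }]
{S}SSSS ⇒ {SS}SSSS   [S → S S]
{SS}SSSS ⇒ {{}S}SSSS   [S → { }]
{{}S}SSSS ⇒ {{}{}}SSSS   [S → { }]
{{}{}}SSSS ⇒ {{}{}}{}SSS   [S → { }]
{{}{}}{}SSS ⇒ {{}{}}{}{}SS   [S → { }]
{{}{}}{}{}SS ⇒ {{}{}}{}{}{}S   [S → { }]
{{}{}}{}{}{}S ⇒ {{}{}}{}{}{}{}   [S → { }]

S ⇒ SS ⇒ SSS ⇒ SSSS ⇒ SSSSS ⇒ {S}SSSS ⇒ {SS}SSSS ⇒ {{}S}SSSS ⇒ {{}{}}SSSS ⇒ {{}{}}{}SSS ⇒ {{}{}}{}{}SS ⇒ {{}{}}{}{}{}S ⇒ {{}{}}{}{}{}{}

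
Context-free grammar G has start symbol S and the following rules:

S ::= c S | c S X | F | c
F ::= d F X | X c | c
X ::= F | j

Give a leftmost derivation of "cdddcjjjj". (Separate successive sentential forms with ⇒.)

S⇒cSX⇒cFX⇒cdFXX⇒cddFXXX⇒cdddFXXXX⇒cdddcXXXX⇒cdddcjXXX⇒cdddcjjXX⇒cdddcjjjX⇒cdddcjjjj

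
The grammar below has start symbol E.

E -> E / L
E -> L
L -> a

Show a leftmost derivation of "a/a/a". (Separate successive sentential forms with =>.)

E => E/L => E/L/L => L/L/L => a/L/L => a/a/L => a/a/a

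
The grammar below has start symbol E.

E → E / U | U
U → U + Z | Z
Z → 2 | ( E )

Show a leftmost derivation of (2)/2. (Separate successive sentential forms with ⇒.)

E ⇒ E/U ⇒ U/U ⇒ Z/U ⇒ (E)/U ⇒ (U)/U ⇒ (Z)/U ⇒ (2)/U ⇒ (2)/Z ⇒ (2)/2

E ⇒ E/U   [E → E / U]
E/U ⇒ U/U   [E → U]
U/U ⇒ Z/U   [U → Z]
Z/U ⇒ (E)/U   [Z → ( E )]
(E)/U ⇒ (U)/U   [E → U]
(U)/U ⇒ (Z)/U   [U → Z]
(Z)/U ⇒ (2)/U   [Z → 2]
(2)/U ⇒ (2)/Z   [U → Z]
(2)/Z ⇒ (2)/2   [Z → 2]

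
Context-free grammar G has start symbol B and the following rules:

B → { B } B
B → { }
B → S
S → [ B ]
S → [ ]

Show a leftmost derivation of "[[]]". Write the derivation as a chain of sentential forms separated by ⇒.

B⇒S⇒[B]⇒[S]⇒[[]]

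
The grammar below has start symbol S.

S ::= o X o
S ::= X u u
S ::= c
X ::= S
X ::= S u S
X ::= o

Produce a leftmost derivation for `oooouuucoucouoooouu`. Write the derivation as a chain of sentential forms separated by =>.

S => Xuu   [S ::= X u u]
Xuu => Suu   [X ::= S]
Suu => oXouu   [S ::= o X o]
oXouu => oSuSouu   [X ::= S u S]
oSuSouu => ooXouSouu   [S ::= o X o]
ooXouSouu => ooSuSouSouu   [X ::= S u S]
ooSuSouSouu => oooXouSouSouu   [S ::= o X o]
oooXouSouSouu => oooSuSouSouSouu   [X ::= S u S]
oooSuSouSouSouu => oooXuuuSouSouSouu   [S ::= X u u]
oooXuuuSouSouSouu => oooouuuSouSouSouu   [X ::= o]
oooouuuSouSouSouu => oooouuucouSouSouu   [S ::= c]
oooouuucouSouSouu => oooouuucoucouSouu   [S ::= c]
oooouuucoucouSouu => oooouuucoucouoXoouu   [S ::= o X o]
oooouuucoucouoXoouu => oooouuucoucouoooouu   [X ::= o]

S => Xuu => Suu => oXouu => oSuSouu => ooXouSouu => ooSuSouSouu => oooXouSouSouu => oooSuSouSouSouu => oooXuuuSouSouSouu => oooouuuSouSouSouu => oooouuucouSouSouu => oooouuucoucouSouu => oooouuucoucouoXoouu => oooouuucoucouoooouu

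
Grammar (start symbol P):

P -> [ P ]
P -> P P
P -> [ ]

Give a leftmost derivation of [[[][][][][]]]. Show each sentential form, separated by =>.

P => [P] => [[P]] => [[PP]] => [[PPP]] => [[PPPP]] => [[PPPPP]] => [[[]PPPP]] => [[[][]PPP]] => [[[][][]PP]] => [[[][][][]P]] => [[[][][][][]]]

P => [P]   [P -> [ P ]]
[P] => [[P]]   [P -> [ P ]]
[[P]] => [[PP]]   [P -> P P]
[[PP]] => [[PPP]]   [P -> P P]
[[PPP]] => [[PPPP]]   [P -> P P]
[[PPPP]] => [[PPPPP]]   [P -> P P]
[[PPPPP]] => [[[]PPPP]]   [P -> [ ]]
[[[]PPPP]] => [[[][]PPP]]   [P -> [ ]]
[[[][]PPP]] => [[[][][]PP]]   [P -> [ ]]
[[[][][]PP]] => [[[][][][]P]]   [P -> [ ]]
[[[][][][]P]] => [[[][][][][]]]   [P -> [ ]]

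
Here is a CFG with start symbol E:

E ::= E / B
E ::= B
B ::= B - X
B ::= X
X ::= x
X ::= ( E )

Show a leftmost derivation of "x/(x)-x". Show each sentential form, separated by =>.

E => E/B   [E ::= E / B]
E/B => B/B   [E ::= B]
B/B => X/B   [B ::= X]
X/B => x/B   [X ::= x]
x/B => x/B-X   [B ::= B - X]
x/B-X => x/X-X   [B ::= X]
x/X-X => x/(E)-X   [X ::= ( E )]
x/(E)-X => x/(B)-X   [E ::= B]
x/(B)-X => x/(X)-X   [B ::= X]
x/(X)-X => x/(x)-X   [X ::= x]
x/(x)-X => x/(x)-x   [X ::= x]

E => E/B => B/B => X/B => x/B => x/B-X => x/X-X => x/(E)-X => x/(B)-X => x/(X)-X => x/(x)-X => x/(x)-x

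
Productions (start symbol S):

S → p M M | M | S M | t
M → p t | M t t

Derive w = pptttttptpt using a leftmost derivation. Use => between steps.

S => SM   [S → S M]
SM => pMMM   [S → p M M]
pMMM => pMttMM   [M → M t t]
pMttMM => pMttttMM   [M → M t t]
pMttttMM => pptttttMM   [M → p t]
pptttttMM => pptttttptM   [M → p t]
pptttttptM => pptttttptpt   [M → p t]

S=>SM=>pMMM=>pMttMM=>pMttttMM=>pptttttMM=>pptttttptM=>pptttttptpt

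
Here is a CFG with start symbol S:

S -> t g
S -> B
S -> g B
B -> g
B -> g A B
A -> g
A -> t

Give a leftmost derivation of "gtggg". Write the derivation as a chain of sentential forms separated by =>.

S=>B=>gAB=>gtB=>gtgAB=>gtggB=>gtggg

S => B   [S -> B]
B => gAB   [B -> g A B]
gAB => gtB   [A -> t]
gtB => gtgAB   [B -> g A B]
gtgAB => gtggB   [A -> g]
gtggB => gtggg   [B -> g]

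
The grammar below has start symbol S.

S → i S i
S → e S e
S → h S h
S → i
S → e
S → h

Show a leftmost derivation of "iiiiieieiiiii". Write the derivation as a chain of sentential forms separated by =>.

S=>iSi=>iiSii=>iiiSiii=>iiiiSiiii=>iiiiiSiiiii=>iiiiieSeiiiii=>iiiiieieiiiii

S => iSi   [S → i S i]
iSi => iiSii   [S → i S i]
iiSii => iiiSiii   [S → i S i]
iiiSiii => iiiiSiiii   [S → i S i]
iiiiSiiii => iiiiiSiiiii   [S → i S i]
iiiiiSiiiii => iiiiieSeiiiii   [S → e S e]
iiiiieSeiiiii => iiiiieieiiiii   [S → i]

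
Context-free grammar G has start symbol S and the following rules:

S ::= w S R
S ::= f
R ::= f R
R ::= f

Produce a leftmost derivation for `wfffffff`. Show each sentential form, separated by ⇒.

S ⇒ wSR   [S ::= w S R]
wSR ⇒ wfR   [S ::= f]
wfR ⇒ wffR   [R ::= f R]
wffR ⇒ wfffR   [R ::= f R]
wfffR ⇒ wffffR   [R ::= f R]
wffffR ⇒ wfffffR   [R ::= f R]
wfffffR ⇒ wffffffR   [R ::= f R]
wffffffR ⇒ wfffffff   [R ::= f]

S ⇒ wSR ⇒ wfR ⇒ wffR ⇒ wfffR ⇒ wffffR ⇒ wfffffR ⇒ wffffffR ⇒ wfffffff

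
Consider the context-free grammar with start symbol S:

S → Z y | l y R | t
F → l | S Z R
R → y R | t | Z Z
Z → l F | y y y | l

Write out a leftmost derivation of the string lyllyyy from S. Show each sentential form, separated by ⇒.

S ⇒ lyR ⇒ lyZZ ⇒ lylFZ ⇒ lyllZ ⇒ lyllyyy

S ⇒ lyR   [S → l y R]
lyR ⇒ lyZZ   [R → Z Z]
lyZZ ⇒ lylFZ   [Z → l F]
lylFZ ⇒ lyllZ   [F → l]
lyllZ ⇒ lyllyyy   [Z → y y y]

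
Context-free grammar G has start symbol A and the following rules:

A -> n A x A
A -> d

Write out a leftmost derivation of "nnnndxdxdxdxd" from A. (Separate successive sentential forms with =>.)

A => nAxA   [A -> n A x A]
nAxA => nnAxAxA   [A -> n A x A]
nnAxAxA => nnnAxAxAxA   [A -> n A x A]
nnnAxAxAxA => nnnnAxAxAxAxA   [A -> n A x A]
nnnnAxAxAxAxA => nnnndxAxAxAxA   [A -> d]
nnnndxAxAxAxA => nnnndxdxAxAxA   [A -> d]
nnnndxdxAxAxA => nnnndxdxdxAxA   [A -> d]
nnnndxdxdxAxA => nnnndxdxdxdxA   [A -> d]
nnnndxdxdxdxA => nnnndxdxdxdxd   [A -> d]

A => nAxA => nnAxAxA => nnnAxAxAxA => nnnnAxAxAxAxA => nnnndxAxAxAxA => nnnndxdxAxAxA => nnnndxdxdxAxA => nnnndxdxdxdxA => nnnndxdxdxdxd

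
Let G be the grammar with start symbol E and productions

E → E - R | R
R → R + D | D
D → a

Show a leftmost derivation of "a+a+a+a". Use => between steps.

E => R   [E → R]
R => R+D   [R → R + D]
R+D => R+D+D   [R → R + D]
R+D+D => R+D+D+D   [R → R + D]
R+D+D+D => D+D+D+D   [R → D]
D+D+D+D => a+D+D+D   [D → a]
a+D+D+D => a+a+D+D   [D → a]
a+a+D+D => a+a+a+D   [D → a]
a+a+a+D => a+a+a+a   [D → a]

E=>R=>R+D=>R+D+D=>R+D+D+D=>D+D+D+D=>a+D+D+D=>a+a+D+D=>a+a+a+D=>a+a+a+a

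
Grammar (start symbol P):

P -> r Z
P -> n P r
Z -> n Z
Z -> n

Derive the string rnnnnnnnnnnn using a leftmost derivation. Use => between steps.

P => rZ => rnZ => rnnZ => rnnnZ => rnnnnZ => rnnnnnZ => rnnnnnnZ => rnnnnnnnZ => rnnnnnnnnZ => rnnnnnnnnnZ => rnnnnnnnnnnZ => rnnnnnnnnnnn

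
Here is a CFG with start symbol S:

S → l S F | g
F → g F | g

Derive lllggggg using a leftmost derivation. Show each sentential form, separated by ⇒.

S ⇒ lSF   [S → l S F]
lSF ⇒ llSFF   [S → l S F]
llSFF ⇒ lllSFFF   [S → l S F]
lllSFFF ⇒ lllgFFF   [S → g]
lllgFFF ⇒ lllggFF   [F → g]
lllggFF ⇒ lllgggF   [F → g]
lllgggF ⇒ lllggggF   [F → g F]
lllggggF ⇒ lllggggg   [F → g]

S ⇒ lSF ⇒ llSFF ⇒ lllSFFF ⇒ lllgFFF ⇒ lllggFF ⇒ lllgggF ⇒ lllggggF ⇒ lllggggg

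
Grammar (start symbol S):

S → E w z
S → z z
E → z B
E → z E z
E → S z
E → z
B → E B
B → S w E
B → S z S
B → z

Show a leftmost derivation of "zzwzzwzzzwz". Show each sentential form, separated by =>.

S => Ewz   [S → E w z]
Ewz => zEzwz   [E → z E z]
zEzwz => zSzzwz   [E → S z]
zSzzwz => zEwzzzwz   [S → E w z]
zEwzzzwz => zSzwzzzwz   [E → S z]
zSzwzzzwz => zEwzzwzzzwz   [S → E w z]
zEwzzwzzzwz => zzwzzwzzzwz   [E → z]

S => Ewz => zEzwz => zSzzwz => zEwzzzwz => zSzwzzzwz => zEwzzwzzzwz => zzwzzwzzzwz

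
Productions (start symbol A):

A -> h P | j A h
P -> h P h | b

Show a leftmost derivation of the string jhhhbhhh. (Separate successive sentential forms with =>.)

A => jAh   [A -> j A h]
jAh => jhPh   [A -> h P]
jhPh => jhhPhh   [P -> h P h]
jhhPhh => jhhhPhhh   [P -> h P h]
jhhhPhhh => jhhhbhhh   [P -> b]

A => jAh => jhPh => jhhPhh => jhhhPhhh => jhhhbhhh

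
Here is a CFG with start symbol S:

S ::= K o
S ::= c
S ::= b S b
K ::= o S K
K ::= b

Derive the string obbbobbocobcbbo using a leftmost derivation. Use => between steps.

S => Ko   [S ::= K o]
Ko => oSKo   [K ::= o S K]
oSKo => obSbKo   [S ::= b S b]
obSbKo => obbSbbKo   [S ::= b S b]
obbSbbKo => obbKobbKo   [S ::= K o]
obbKobbKo => obbbobbKo   [K ::= b]
obbbobbKo => obbbobboSKo   [K ::= o S K]
obbbobboSKo => obbbobbocKo   [S ::= c]
obbbobbocKo => obbbobbocoSKo   [K ::= o S K]
obbbobbocoSKo => obbbobbocobSbKo   [S ::= b S b]
obbbobbocobSbKo => obbbobbocobcbKo   [S ::= c]
obbbobbocobcbKo => obbbobbocobcbbo   [K ::= b]

S => Ko => oSKo => obSbKo => obbSbbKo => obbKobbKo => obbbobbKo => obbbobboSKo => obbbobbocKo => obbbobbocoSKo => obbbobbocobSbKo => obbbobbocobcbKo => obbbobbocobcbbo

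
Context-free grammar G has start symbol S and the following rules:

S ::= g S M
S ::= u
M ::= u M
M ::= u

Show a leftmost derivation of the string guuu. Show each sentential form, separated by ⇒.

S ⇒ gSM ⇒ guM ⇒ guuM ⇒ guuu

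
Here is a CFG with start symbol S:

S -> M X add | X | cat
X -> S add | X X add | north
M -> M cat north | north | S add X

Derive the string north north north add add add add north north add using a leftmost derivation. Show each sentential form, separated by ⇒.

S ⇒ M X add ⇒ S add X X add ⇒ X add X X add ⇒ X X add add X X add ⇒ north X add add X X add ⇒ north S add add add X X add ⇒ north X add add add X X add ⇒ north X X add add add add X X add ⇒ north north X add add add add X X add ⇒ north north north add add add add X X add ⇒ north north north add add add add north X add ⇒ north north north add add add add north north add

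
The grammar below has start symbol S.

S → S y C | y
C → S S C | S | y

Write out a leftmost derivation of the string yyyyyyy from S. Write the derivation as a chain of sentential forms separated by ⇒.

S ⇒ SyC   [S → S y C]
SyC ⇒ yyC   [S → y]
yyC ⇒ yyS   [C → S]
yyS ⇒ yySyC   [S → S y C]
yySyC ⇒ yySyCyC   [S → S y C]
yySyCyC ⇒ yyyyCyC   [S → y]
yyyyCyC ⇒ yyyySyC   [C → S]
yyyySyC ⇒ yyyyyyC   [S → y]
yyyyyyC ⇒ yyyyyyy   [C → y]

S ⇒ SyC ⇒ yyC ⇒ yyS ⇒ yySyC ⇒ yySyCyC ⇒ yyyyCyC ⇒ yyyySyC ⇒ yyyyyyC ⇒ yyyyyyy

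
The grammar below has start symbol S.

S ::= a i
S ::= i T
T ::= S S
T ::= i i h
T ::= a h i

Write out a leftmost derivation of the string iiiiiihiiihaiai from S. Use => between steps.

S => iT   [S ::= i T]
iT => iSS   [T ::= S S]
iSS => iiTS   [S ::= i T]
iiTS => iiSSS   [T ::= S S]
iiSSS => iiiTSS   [S ::= i T]
iiiTSS => iiiSSSS   [T ::= S S]
iiiSSSS => iiiiTSSS   [S ::= i T]
iiiiTSSS => iiiiiihSSS   [T ::= i i h]
iiiiiihSSS => iiiiiihiTSS   [S ::= i T]
iiiiiihiTSS => iiiiiihiiihSS   [T ::= i i h]
iiiiiihiiihSS => iiiiiihiiihaiS   [S ::= a i]
iiiiiihiiihaiS => iiiiiihiiihaiai   [S ::= a i]

S=>iT=>iSS=>iiTS=>iiSSS=>iiiTSS=>iiiSSSS=>iiiiTSSS=>iiiiiihSSS=>iiiiiihiTSS=>iiiiiihiiihSS=>iiiiiihiiihaiS=>iiiiiihiiihaiai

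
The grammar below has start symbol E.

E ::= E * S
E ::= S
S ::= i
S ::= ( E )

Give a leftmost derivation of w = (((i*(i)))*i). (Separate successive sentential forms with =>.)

E => S   [E ::= S]
S => (E)   [S ::= ( E )]
(E) => (E*S)   [E ::= E * S]
(E*S) => (S*S)   [E ::= S]
(S*S) => ((E)*S)   [S ::= ( E )]
((E)*S) => ((S)*S)   [E ::= S]
((S)*S) => (((E))*S)   [S ::= ( E )]
(((E))*S) => (((E*S))*S)   [E ::= E * S]
(((E*S))*S) => (((S*S))*S)   [E ::= S]
(((S*S))*S) => (((i*S))*S)   [S ::= i]
(((i*S))*S) => (((i*(E)))*S)   [S ::= ( E )]
(((i*(E)))*S) => (((i*(S)))*S)   [E ::= S]
(((i*(S)))*S) => (((i*(i)))*S)   [S ::= i]
(((i*(i)))*S) => (((i*(i)))*i)   [S ::= i]

E => S => (E) => (E*S) => (S*S) => ((E)*S) => ((S)*S) => (((E))*S) => (((E*S))*S) => (((S*S))*S) => (((i*S))*S) => (((i*(E)))*S) => (((i*(S)))*S) => (((i*(i)))*S) => (((i*(i)))*i)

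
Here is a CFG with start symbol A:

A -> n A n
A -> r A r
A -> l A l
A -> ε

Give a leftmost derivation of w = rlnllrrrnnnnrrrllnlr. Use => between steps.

A => rAr => rlAlr => rlnAnlr => rlnlAlnlr => rlnllAllnlr => rlnllrArllnlr => rlnllrrArrllnlr => rlnllrrrArrrllnlr => rlnllrrrnAnrrrllnlr => rlnllrrrnnAnnrrrllnlr => rlnllrrrnnnnrrrllnlr

A => rAr   [A -> r A r]
rAr => rlAlr   [A -> l A l]
rlAlr => rlnAnlr   [A -> n A n]
rlnAnlr => rlnlAlnlr   [A -> l A l]
rlnlAlnlr => rlnllAllnlr   [A -> l A l]
rlnllAllnlr => rlnllrArllnlr   [A -> r A r]
rlnllrArllnlr => rlnllrrArrllnlr   [A -> r A r]
rlnllrrArrllnlr => rlnllrrrArrrllnlr   [A -> r A r]
rlnllrrrArrrllnlr => rlnllrrrnAnrrrllnlr   [A -> n A n]
rlnllrrrnAnrrrllnlr => rlnllrrrnnAnnrrrllnlr   [A -> n A n]
rlnllrrrnnAnnrrrllnlr => rlnllrrrnnnnrrrllnlr   [A -> ε]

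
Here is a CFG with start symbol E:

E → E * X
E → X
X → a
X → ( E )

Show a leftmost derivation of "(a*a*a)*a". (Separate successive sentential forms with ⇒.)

E⇒E*X⇒X*X⇒(E)*X⇒(E*X)*X⇒(E*X*X)*X⇒(X*X*X)*X⇒(a*X*X)*X⇒(a*a*X)*X⇒(a*a*a)*X⇒(a*a*a)*a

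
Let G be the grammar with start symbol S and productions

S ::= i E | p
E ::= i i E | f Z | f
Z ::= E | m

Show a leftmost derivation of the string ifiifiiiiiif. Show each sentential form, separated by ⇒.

S ⇒ iE ⇒ ifZ ⇒ ifE ⇒ ifiiE ⇒ ifiifZ ⇒ ifiifE ⇒ ifiifiiE ⇒ ifiifiiiiE ⇒ ifiifiiiiiiE ⇒ ifiifiiiiiif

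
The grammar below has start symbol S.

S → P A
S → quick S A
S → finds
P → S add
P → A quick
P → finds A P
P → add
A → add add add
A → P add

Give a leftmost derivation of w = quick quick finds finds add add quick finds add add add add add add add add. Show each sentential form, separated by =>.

S => quick S A => quick quick S A A => quick quick finds A A => quick quick finds P add A => quick quick finds finds A P add A => quick quick finds finds P add P add A => quick quick finds finds add add P add A => quick quick finds finds add add S add add A => quick quick finds finds add add quick S A add add A => quick quick finds finds add add quick finds A add add A => quick quick finds finds add add quick finds add add add add add A => quick quick finds finds add add quick finds add add add add add add add add

S => quick S A   [S → quick S A]
quick S A => quick quick S A A   [S → quick S A]
quick quick S A A => quick quick finds A A   [S → finds]
quick quick finds A A => quick quick finds P add A   [A → P add]
quick quick finds P add A => quick quick finds finds A P add A   [P → finds A P]
quick quick finds finds A P add A => quick quick finds finds P add P add A   [A → P add]
quick quick finds finds P add P add A => quick quick finds finds add add P add A   [P → add]
quick quick finds finds add add P add A => quick quick finds finds add add S add add A   [P → S add]
quick quick finds finds add add S add add A => quick quick finds finds add add quick S A add add A   [S → quick S A]
quick quick finds finds add add quick S A add add A => quick quick finds finds add add quick finds A add add A   [S → finds]
quick quick finds finds add add quick finds A add add A => quick quick finds finds add add quick finds add add add add add A   [A → add add add]
quick quick finds finds add add quick finds add add add add add A => quick quick finds finds add add quick finds add add add add add add add add   [A → add add add]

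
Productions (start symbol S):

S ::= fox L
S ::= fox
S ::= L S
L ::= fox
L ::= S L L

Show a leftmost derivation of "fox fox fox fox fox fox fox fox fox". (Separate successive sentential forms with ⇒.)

S ⇒ L S ⇒ fox S ⇒ fox L S ⇒ fox S L L S ⇒ fox L S L L S ⇒ fox S L L S L L S ⇒ fox fox L L L S L L S ⇒ fox fox fox L L S L L S ⇒ fox fox fox fox L S L L S ⇒ fox fox fox fox fox S L L S ⇒ fox fox fox fox fox fox L L S ⇒ fox fox fox fox fox fox fox L S ⇒ fox fox fox fox fox fox fox fox S ⇒ fox fox fox fox fox fox fox fox fox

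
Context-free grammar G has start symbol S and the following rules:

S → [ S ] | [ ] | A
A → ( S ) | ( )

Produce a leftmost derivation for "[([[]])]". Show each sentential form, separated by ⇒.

S ⇒ [S] ⇒ [A] ⇒ [(S)] ⇒ [([S])] ⇒ [([[]])]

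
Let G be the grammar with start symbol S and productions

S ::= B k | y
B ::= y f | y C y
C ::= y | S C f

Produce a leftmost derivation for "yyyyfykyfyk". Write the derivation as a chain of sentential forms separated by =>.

S=>Bk=>yCyk=>ySCfyk=>yBkCfyk=>yyCykCfyk=>yySCfykCfyk=>yyyCfykCfyk=>yyyyfykCfyk=>yyyyfykyfyk

S => Bk   [S ::= B k]
Bk => yCyk   [B ::= y C y]
yCyk => ySCfyk   [C ::= S C f]
ySCfyk => yBkCfyk   [S ::= B k]
yBkCfyk => yyCykCfyk   [B ::= y C y]
yyCykCfyk => yySCfykCfyk   [C ::= S C f]
yySCfykCfyk => yyyCfykCfyk   [S ::= y]
yyyCfykCfyk => yyyyfykCfyk   [C ::= y]
yyyyfykCfyk => yyyyfykyfyk   [C ::= y]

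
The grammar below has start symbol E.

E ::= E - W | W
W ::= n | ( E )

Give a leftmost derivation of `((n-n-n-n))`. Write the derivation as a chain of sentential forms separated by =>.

E=>W=>(E)=>(W)=>((E))=>((E-W))=>((E-W-W))=>((E-W-W-W))=>((W-W-W-W))=>((n-W-W-W))=>((n-n-W-W))=>((n-n-n-W))=>((n-n-n-n))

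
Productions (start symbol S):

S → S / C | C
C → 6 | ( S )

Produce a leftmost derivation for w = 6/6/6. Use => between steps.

S => S/C => S/C/C => C/C/C => 6/C/C => 6/6/C => 6/6/6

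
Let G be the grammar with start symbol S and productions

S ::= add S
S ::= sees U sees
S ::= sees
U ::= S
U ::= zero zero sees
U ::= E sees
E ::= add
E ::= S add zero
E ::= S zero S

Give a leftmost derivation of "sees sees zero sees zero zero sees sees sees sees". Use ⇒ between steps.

S ⇒ sees U sees ⇒ sees E sees sees ⇒ sees S zero S sees sees ⇒ sees sees zero S sees sees ⇒ sees sees zero sees U sees sees sees ⇒ sees sees zero sees zero zero sees sees sees sees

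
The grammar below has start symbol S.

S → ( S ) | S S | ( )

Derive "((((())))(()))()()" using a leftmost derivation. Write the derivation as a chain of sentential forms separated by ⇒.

S ⇒ SS   [S → S S]
SS ⇒ (S)S   [S → ( S )]
(S)S ⇒ (SS)S   [S → S S]
(SS)S ⇒ ((S)S)S   [S → ( S )]
((S)S)S ⇒ (((S))S)S   [S → ( S )]
(((S))S)S ⇒ ((((S)))S)S   [S → ( S )]
((((S)))S)S ⇒ ((((())))S)S   [S → ( )]
((((())))S)S ⇒ ((((())))(S))S   [S → ( S )]
((((())))(S))S ⇒ ((((())))(()))S   [S → ( )]
((((())))(()))S ⇒ ((((())))(()))SS   [S → S S]
((((())))(()))SS ⇒ ((((())))(()))()S   [S → ( )]
((((())))(()))()S ⇒ ((((())))(()))()()   [S → ( )]

S⇒SS⇒(S)S⇒(SS)S⇒((S)S)S⇒(((S))S)S⇒((((S)))S)S⇒((((())))S)S⇒((((())))(S))S⇒((((())))(()))S⇒((((())))(()))SS⇒((((())))(()))()S⇒((((())))(()))()()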